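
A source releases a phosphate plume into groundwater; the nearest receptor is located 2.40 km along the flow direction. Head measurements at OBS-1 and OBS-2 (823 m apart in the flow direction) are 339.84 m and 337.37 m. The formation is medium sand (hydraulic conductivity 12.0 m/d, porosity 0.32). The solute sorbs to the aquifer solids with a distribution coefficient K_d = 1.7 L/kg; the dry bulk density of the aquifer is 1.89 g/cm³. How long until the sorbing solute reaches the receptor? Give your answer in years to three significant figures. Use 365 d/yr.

645 years

Hydraulic gradient i = (339.84 − 337.37) / 823 = 2.47 / 823 = 0.003001
Darcy flux q = K·i = 12.0 × 0.003001 = 0.03601 m/d
Average linear velocity = 0.03601 / 0.32 = 0.1125 m/d
Retardation R = 1 + ρ_b·K_d/n = 1 + 1.89×1.7/0.32 = 11.04
Contaminant velocity v_c = v/R = 0.1125/11.04 = 0.01019 m/d
L = 2.40 km = 2400 m
t = L/v_c = 2400/0.01019 = 235400 d
   = 235400/365 = 645 yr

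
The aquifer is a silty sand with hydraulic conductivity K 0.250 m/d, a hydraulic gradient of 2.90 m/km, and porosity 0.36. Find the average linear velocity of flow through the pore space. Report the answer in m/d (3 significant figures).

0.00201 m/d

Darcy flux q = K·i = 0.250 × 0.0029 = 7.250e-4 m/d
v = Ki/n = 0.250·0.0029/0.36 = 0.002014 m/d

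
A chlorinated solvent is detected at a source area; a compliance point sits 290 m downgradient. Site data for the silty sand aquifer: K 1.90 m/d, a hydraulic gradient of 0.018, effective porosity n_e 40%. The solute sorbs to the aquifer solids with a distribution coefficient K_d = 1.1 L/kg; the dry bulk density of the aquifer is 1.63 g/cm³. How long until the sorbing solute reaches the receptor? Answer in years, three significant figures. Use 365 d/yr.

50.9 years

Specific discharge q = 1.90 × 0.018 = 0.03420 m/d
Seepage velocity v = q / n = 0.03420 / 0.40 = 0.08550 m/d
Retardation R = 1 + ρ_b·K_d/n = 1 + 1.63×1.1/0.40 = 5.483
Contaminant velocity v_c = v/R = 0.08550/5.483 = 0.01560 m/d
t = L/v_c = 290/0.01560 = 18600 d
   = 18600/365 = 50.9 yr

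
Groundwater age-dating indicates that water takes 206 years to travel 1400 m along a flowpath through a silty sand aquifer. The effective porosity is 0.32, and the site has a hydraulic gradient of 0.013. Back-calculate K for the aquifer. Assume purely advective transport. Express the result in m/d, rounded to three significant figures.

t = 206 years = 75190 d
v = L / t = 1400 / 75190 = 0.01862 m/d
K = v · n / i = 0.01862 × 0.32 / 0.013 = 0.458 m/d

0.458 m/d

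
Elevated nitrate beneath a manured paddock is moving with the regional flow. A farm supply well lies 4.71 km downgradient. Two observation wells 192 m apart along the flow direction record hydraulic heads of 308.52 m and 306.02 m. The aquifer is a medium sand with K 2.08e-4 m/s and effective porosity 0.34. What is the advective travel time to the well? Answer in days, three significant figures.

6840 days

Hydraulic gradient i = (308.52 − 306.02) / 192 = 2.50 / 192 = 0.01302
K = 2.08e-4 m/s × 86400 s/d = 17.97 m/d
q = Ki = 17.97 × 0.01302 = 0.2340 m/d
Average linear velocity = 0.2340 / 0.34 = 0.6882 m/d
L = 4.71 km = 4710 m
t = L / v = 4710 / 0.6882 = 6844 d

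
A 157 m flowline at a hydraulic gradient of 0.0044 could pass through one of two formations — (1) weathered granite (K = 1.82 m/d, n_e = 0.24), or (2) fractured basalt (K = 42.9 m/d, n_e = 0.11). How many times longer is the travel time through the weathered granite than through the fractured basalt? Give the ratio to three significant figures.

Unit 1 (weathered granite): v = 1.82×0.0044/0.24 = 0.03337 m/d, t = 157/0.03337 = 4705 d
Unit 2 (fractured basalt): v = 42.9×0.0044/0.11 = 1.716 m/d, t = 157/1.716 = 91.49 d
t(weathered granite) / t(fractured basalt) = 4705/91.49 = 51.4

51.4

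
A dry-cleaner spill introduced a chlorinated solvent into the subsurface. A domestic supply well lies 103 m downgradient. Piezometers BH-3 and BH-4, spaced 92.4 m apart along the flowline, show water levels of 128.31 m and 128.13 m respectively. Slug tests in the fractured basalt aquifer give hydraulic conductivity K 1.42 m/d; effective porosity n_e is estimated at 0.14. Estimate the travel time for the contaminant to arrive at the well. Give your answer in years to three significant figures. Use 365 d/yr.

Hydraulic gradient i = (128.31 − 128.13) / 92.4 = 0.18 / 92.4 = 0.001948
Darcy flux q = K·i = 1.42 × 0.001948 = 0.002766 m/d
v_s = q/n_e = 0.002766/0.14 = 0.01976 m/d
t = L / v = 103 / 0.01976 = 5213 d
   = 5213 / 365 = 14.3 yr

14.3 years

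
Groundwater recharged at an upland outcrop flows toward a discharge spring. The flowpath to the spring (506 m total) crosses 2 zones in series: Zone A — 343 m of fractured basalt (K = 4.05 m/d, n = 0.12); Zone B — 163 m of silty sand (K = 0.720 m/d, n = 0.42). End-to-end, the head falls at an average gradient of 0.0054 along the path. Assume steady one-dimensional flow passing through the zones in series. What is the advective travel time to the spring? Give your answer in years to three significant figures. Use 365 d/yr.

Continuity: the same q passes through each zone, so ΔH = q·Σ(L_j/K_j) — the zones act as resistances in series.
Σ(L/K) = 343/4.05 + 163/0.720 = 84.69 + 226.4 = 311.1 d
K_eq = L_total / Σ(L/K) = 506 / 311.1 = 1.627 m/d
q = K_eq · i = 1.627 × 0.0054 = 0.008784 m/d (same in every zone)
Zone A: v = q/n = 0.008784/0.12 = 0.07320 m/d → t_A = 343/0.07320 = 4686 d
Zone B: v = q/n = 0.008784/0.42 = 0.02091 m/d → t_B = 163/0.02091 = 7794 d
Total t = 4686 + 7794 = 12480 d
   = 12480 / 365 = 34.2 yr

34.2 years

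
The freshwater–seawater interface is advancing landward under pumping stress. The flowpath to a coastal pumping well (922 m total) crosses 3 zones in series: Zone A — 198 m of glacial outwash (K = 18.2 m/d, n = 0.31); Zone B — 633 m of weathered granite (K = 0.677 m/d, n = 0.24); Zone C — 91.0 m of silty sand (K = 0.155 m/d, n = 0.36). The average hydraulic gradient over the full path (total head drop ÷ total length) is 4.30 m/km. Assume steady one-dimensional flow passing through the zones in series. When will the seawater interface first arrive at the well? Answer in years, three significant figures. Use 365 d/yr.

Continuity: the same q passes through each zone, so ΔH = q·Σ(L_j/K_j) — the zones act as resistances in series.
Σ(L/K) = 198/18.2 + 633/0.677 + 91.0/0.155 = 10.88 + 935.0 + 587.1 = 1533 d
K_eq = L_total / Σ(L/K) = 922 / 1533 = 0.6014 m/d
q = K_eq · i = 0.6014 × 0.0043 = 0.002586 m/d (same in every zone)
Zone A: v = q/n = 0.002586/0.31 = 0.008343 m/d → t_A = 198/0.008343 = 23730 d
Zone B: v = q/n = 0.002586/0.24 = 0.01078 m/d → t_B = 633/0.01078 = 58740 d
Zone C: v = q/n = 0.002586/0.36 = 0.007184 m/d → t_C = 91.0/0.007184 = 12670 d
Total t = 23730 + 58740 + 12670 = 95140 d
   = 95140 / 365 = 261 yr

261 years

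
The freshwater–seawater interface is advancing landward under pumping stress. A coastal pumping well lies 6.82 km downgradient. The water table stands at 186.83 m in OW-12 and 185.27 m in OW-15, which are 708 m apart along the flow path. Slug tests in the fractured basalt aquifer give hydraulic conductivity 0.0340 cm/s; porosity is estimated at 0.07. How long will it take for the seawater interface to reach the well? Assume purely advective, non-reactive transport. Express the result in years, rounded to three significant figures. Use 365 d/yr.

Hydraulic gradient i = (186.83 − 185.27) / 708 = 1.56 / 708 = 0.002203
K = 0.0340 cm/s × 864 = 29.38 m/d
q = Ki = 29.38 × 0.002203 = 0.06473 m/d
v = Ki/n = 29.38·0.002203/0.07 = 0.9247 m/d
L = 6.82 km = 6820 m
t = L / v = 6820 / 0.9247 = 7376 d
   = 7376 / 365 = 20.2 yr

20.2 years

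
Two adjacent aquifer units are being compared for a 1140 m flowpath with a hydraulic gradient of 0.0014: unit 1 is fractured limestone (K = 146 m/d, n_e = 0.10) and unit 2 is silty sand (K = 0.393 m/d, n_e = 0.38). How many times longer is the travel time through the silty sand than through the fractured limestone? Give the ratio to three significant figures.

1410

Unit 1 (fractured limestone): v = 146×0.0014/0.10 = 2.044 m/d, t = 1140/2.044 = 557.7 d
Unit 2 (silty sand): v = 0.393×0.0014/0.38 = 0.001448 m/d, t = 1140/0.001448 = 787400 d
t(silty sand) / t(fractured limestone) = 787400/557.7 = 1410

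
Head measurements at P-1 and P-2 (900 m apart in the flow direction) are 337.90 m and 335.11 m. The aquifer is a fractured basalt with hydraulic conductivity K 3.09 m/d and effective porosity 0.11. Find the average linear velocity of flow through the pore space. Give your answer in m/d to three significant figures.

Hydraulic gradient i = (337.90 − 335.11) / 900 = 2.79 / 900 = 0.003100
q = Ki = 3.09 × 0.003100 = 0.009579 m/d
v_s = q/n_e = 0.009579/0.11 = 0.08708 m/d

0.0871 m/d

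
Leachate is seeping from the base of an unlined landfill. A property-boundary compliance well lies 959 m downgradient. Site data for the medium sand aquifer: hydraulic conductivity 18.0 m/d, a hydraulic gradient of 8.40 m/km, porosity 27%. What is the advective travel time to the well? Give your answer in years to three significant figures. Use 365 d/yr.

Specific discharge q = 18.0 × 0.0084 = 0.1512 m/d
v = Ki/n = 18.0·0.0084/0.27 = 0.5600 m/d
t = L / v = 959 / 0.5600 = 1713 d
   = 1713 / 365 = 4.69 yr

4.69 years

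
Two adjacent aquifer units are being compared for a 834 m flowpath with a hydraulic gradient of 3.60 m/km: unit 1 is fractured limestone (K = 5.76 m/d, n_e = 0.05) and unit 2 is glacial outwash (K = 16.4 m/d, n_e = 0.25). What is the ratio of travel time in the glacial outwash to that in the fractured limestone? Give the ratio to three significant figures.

Unit 1 (fractured limestone): v = 5.76×0.0036/0.05 = 0.4147 m/d, t = 834/0.4147 = 2011 d
Unit 2 (glacial outwash): v = 16.4×0.0036/0.25 = 0.2362 m/d, t = 834/0.2362 = 3532 d
t(glacial outwash) / t(fractured limestone) = 3532/2011 = 1.76

1.76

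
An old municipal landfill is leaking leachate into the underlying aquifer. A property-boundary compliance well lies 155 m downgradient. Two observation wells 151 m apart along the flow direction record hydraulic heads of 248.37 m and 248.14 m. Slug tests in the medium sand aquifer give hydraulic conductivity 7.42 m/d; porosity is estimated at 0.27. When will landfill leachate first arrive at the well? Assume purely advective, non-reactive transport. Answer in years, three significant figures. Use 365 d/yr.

Hydraulic gradient i = (248.37 − 248.14) / 151 = 0.23 / 151 = 0.001523
Specific discharge q = 7.42 × 0.001523 = 0.01130 m/d
Seepage velocity v = q / n = 0.01130 / 0.27 = 0.04186 m/d
t = L / v = 155 / 0.04186 = 3703 d
   = 3703 / 365 = 10.1 yr

10.1 years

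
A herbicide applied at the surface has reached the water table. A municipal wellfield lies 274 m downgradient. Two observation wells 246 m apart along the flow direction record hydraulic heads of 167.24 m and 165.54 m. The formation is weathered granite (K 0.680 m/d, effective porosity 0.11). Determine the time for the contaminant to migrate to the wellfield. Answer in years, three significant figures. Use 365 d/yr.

17.6 years

Hydraulic gradient i = (167.24 − 165.54) / 246 = 1.70 / 246 = 0.006911
Specific discharge q = 0.680 × 0.006911 = 0.004699 m/d
v_s = q/n_e = 0.004699/0.11 = 0.04272 m/d
t = L / v = 274 / 0.04272 = 6414 d
   = 6414 / 365 = 17.6 yr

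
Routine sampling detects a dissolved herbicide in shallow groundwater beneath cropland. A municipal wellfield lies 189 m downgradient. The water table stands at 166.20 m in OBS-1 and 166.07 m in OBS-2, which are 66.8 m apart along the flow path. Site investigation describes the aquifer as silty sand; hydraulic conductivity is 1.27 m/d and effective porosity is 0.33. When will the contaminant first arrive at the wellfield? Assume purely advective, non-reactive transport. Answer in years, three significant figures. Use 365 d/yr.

69.1 years

Hydraulic gradient i = (166.20 − 166.07) / 66.8 = 0.13 / 66.8 = 0.001946
q = Ki = 1.27 × 0.001946 = 0.002472 m/d
v = Ki/n = 1.27·0.001946/0.33 = 0.007490 m/d
t = L / v = 189 / 0.007490 = 25240 d
   = 25240 / 365 = 69.1 yr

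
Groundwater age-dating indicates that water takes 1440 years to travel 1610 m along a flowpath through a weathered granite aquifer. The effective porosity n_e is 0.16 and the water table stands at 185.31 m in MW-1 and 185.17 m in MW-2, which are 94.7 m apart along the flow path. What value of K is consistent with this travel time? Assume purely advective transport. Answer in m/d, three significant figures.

Hydraulic gradient i = (185.31 − 185.17) / 94.7 = 0.14 / 94.7 = 0.001478
t = 1440 years = 525600 d
v = L / t = 1610 / 525600 = 0.003063 m/d
K = v · n / i = 0.003063 × 0.16 / 0.001478 = 0.332 m/d

0.332 m/d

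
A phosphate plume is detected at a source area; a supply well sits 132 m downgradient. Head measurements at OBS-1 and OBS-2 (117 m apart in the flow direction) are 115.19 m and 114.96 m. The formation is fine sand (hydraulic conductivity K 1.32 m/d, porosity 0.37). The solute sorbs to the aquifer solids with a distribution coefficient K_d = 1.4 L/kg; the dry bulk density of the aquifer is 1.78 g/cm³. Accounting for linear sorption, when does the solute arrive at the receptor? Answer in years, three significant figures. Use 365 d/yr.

Hydraulic gradient i = (115.19 − 114.96) / 117 = 0.23 / 117 = 0.001966
Darcy flux q = K·i = 1.32 × 0.001966 = 0.002595 m/d
v = Ki/n = 1.32·0.001966/0.37 = 0.007013 m/d
Retardation R = 1 + ρ_b·K_d/n = 1 + 1.78×1.4/0.37 = 7.735
Contaminant velocity v_c = v/R = 0.007013/7.735 = 9.067e-4 m/d
t = L/v_c = 132/9.067e-4 = 145600 d
   = 145600/365 = 399 yr

399 years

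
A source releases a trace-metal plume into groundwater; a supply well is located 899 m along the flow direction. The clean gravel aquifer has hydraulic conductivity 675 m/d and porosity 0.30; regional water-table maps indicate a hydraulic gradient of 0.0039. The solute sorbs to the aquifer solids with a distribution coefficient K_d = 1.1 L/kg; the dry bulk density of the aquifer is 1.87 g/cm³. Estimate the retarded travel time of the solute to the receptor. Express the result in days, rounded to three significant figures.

805 days

q = Ki = 675 × 0.0039 = 2.633 m/d
Seepage velocity v = q / n = 2.633 / 0.30 = 8.775 m/d
Retardation R = 1 + ρ_b·K_d/n = 1 + 1.87×1.1/0.30 = 7.857
Contaminant velocity v_c = v/R = 8.775/7.857 = 1.117 m/d
t = L/v_c = 899/1.117 = 804.9 d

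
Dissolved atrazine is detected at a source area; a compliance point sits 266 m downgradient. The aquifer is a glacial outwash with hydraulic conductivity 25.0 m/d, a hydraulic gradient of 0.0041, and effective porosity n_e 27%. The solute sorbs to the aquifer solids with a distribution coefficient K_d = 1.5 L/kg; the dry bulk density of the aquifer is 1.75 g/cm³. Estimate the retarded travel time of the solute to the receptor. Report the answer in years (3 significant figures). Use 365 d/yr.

20.6 years

Darcy flux q = K·i = 25.0 × 0.0041 = 0.1025 m/d
v = Ki/n = 25.0·0.0041/0.27 = 0.3796 m/d
Retardation R = 1 + ρ_b·K_d/n = 1 + 1.75×1.5/0.27 = 10.72
Contaminant velocity v_c = v/R = 0.3796/10.72 = 0.03541 m/d
t = L/v_c = 266/0.03541 = 7513 d
   = 7513/365 = 20.6 yr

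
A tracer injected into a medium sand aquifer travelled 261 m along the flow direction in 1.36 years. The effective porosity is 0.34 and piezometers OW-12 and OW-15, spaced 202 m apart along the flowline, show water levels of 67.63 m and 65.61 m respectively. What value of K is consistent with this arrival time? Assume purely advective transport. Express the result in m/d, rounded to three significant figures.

Hydraulic gradient i = (67.63 − 65.61) / 202 = 2.02 / 202 = 0.01000
t = 1.36 years = 496.4 d
v = L / t = 261 / 496.4 = 0.5258 m/d
K = v · n / i = 0.5258 × 0.34 / 0.01000 = 17.9 m/d

17.9 m/d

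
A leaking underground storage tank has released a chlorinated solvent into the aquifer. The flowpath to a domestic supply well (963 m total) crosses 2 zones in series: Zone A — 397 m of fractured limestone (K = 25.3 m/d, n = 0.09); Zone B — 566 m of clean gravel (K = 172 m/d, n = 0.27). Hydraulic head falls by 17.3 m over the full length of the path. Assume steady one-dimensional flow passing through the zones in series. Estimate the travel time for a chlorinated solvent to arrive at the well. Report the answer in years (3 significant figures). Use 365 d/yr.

0.567 years

Continuity: the same q passes through each zone, so ΔH = q·Σ(L_j/K_j) — the zones act as resistances in series.
Σ(L/K) = 397/25.3 + 566/172 = 15.69 + 3.291 = 18.98 d
q = ΔH / Σ(L/K) = 17.3 / 18.98 = 0.9114 m/d (same in every zone)
Zone A: v = q/n = 0.9114/0.09 = 10.13 m/d → t_A = 397/10.13 = 39.20 d
Zone B: v = q/n = 0.9114/0.27 = 3.375 m/d → t_B = 566/3.375 = 167.7 d
Total t = 39.20 + 167.7 = 206.9 d
   = 206.9 / 365 = 0.567 yr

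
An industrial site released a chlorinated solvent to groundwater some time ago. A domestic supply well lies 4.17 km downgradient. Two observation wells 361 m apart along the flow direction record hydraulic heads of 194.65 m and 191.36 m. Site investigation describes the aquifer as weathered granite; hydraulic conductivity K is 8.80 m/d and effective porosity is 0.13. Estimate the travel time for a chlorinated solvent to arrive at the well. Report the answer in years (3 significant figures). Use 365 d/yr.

18.5 years

Hydraulic gradient i = (194.65 − 191.36) / 361 = 3.29 / 361 = 0.009114
Specific discharge q = 8.80 × 0.009114 = 0.08020 m/d
Seepage velocity v = q / n = 0.08020 / 0.13 = 0.6169 m/d
L = 4.17 km = 4170 m
t = L / v = 4170 / 0.6169 = 6759 d
   = 6759 / 365 = 18.5 yr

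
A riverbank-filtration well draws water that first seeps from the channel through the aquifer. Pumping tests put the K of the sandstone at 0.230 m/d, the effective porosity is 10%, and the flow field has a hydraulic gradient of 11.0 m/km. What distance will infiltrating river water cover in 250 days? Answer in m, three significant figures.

6.33 m

Specific discharge q = 0.230 × 0.011 = 0.002530 m/d
Seepage velocity v = q / n = 0.002530 / 0.10 = 0.02530 m/d
L = v × T = 0.02530 × 250 = 6.325 m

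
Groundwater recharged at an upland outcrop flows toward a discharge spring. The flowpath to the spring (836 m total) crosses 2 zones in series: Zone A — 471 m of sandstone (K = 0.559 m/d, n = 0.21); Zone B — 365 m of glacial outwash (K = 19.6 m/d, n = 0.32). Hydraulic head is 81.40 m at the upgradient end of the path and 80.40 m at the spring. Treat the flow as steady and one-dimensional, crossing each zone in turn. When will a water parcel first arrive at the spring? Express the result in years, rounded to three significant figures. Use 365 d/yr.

Total head drop ΔH = 81.40 − 80.40 = 1.00 m
Steady 1-D flow in series ⇒ the Darcy flux q is identical in every zone and the zone head losses add (resistances L/K in series).
Σ(L/K) = 471/0.559 + 365/19.6 = 842.6 + 18.62 = 861.2 d
q = ΔH / Σ(L/K) = 1.00 / 861.2 = 0.001161 m/d (same in every zone)
Zone A: v = q/n = 0.001161/0.21 = 0.005529 m/d → t_A = 471/0.005529 = 85180 d
Zone B: v = q/n = 0.001161/0.32 = 0.003629 m/d → t_B = 365/0.003629 = 100600 d
Total t = 85180 + 100600 = 185800 d
   = 185800 / 365 = 509 yr

509 years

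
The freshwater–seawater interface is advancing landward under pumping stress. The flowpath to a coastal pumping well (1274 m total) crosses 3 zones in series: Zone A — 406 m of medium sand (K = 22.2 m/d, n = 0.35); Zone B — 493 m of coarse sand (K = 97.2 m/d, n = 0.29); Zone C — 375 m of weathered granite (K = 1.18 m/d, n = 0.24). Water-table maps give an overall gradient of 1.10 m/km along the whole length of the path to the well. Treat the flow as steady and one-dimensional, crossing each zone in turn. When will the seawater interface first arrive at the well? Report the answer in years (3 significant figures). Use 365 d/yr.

Steady 1-D flow in series ⇒ the Darcy flux q is identical in every zone and the zone head losses add (resistances L/K in series).
Σ(L/K) = 406/22.2 + 493/97.2 + 375/1.18 = 18.29 + 5.072 + 317.8 = 341.2 d
K_eq = L_total / Σ(L/K) = 1274 / 341.2 = 3.734 m/d
q = K_eq · i = 3.734 × 0.0011 = 0.004108 m/d (same in every zone)
Zone A: v = q/n = 0.004108/0.35 = 0.01174 m/d → t_A = 406/0.01174 = 34590 d
Zone B: v = q/n = 0.004108/0.29 = 0.01416 m/d → t_B = 493/0.01416 = 34800 d
Zone C: v = q/n = 0.004108/0.24 = 0.01712 m/d → t_C = 375/0.01712 = 21910 d
Total t = 34590 + 34800 + 21910 = 91310 d
   = 91310 / 365 = 250 yr

250 years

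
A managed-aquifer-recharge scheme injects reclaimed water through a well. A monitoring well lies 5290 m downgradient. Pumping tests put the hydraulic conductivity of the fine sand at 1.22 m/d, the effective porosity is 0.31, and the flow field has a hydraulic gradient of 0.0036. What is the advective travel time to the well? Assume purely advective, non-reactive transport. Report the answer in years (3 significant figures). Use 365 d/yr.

1020 years

Specific discharge q = 1.22 × 0.0036 = 0.004392 m/d
v_s = q/n_e = 0.004392/0.31 = 0.01417 m/d
t = L / v = 5290 / 0.01417 = 373400 d
   = 373400 / 365 = 1020 yr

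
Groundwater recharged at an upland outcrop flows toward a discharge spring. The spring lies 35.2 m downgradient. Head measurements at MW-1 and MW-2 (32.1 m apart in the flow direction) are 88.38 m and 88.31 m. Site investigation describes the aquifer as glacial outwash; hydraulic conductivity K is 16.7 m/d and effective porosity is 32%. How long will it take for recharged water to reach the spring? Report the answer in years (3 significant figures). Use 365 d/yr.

0.847 years

Hydraulic gradient i = (88.38 − 88.31) / 32.1 = 0.07 / 32.1 = 0.002181
Specific discharge q = 16.7 × 0.002181 = 0.03642 m/d
Seepage velocity v = q / n = 0.03642 / 0.32 = 0.1138 m/d
t = L / v = 35.2 / 0.1138 = 309.3 d
   = 309.3 / 365 = 0.847 yr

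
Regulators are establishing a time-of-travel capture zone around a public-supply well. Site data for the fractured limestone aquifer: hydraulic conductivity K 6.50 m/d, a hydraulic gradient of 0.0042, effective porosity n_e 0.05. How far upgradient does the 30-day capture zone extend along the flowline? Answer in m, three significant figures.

16.4 m

Specific discharge q = 6.50 × 0.0042 = 0.02730 m/d
v = Ki/n = 6.50·0.0042/0.05 = 0.5460 m/d
L = v × T = 0.5460 × 30 = 16.38 m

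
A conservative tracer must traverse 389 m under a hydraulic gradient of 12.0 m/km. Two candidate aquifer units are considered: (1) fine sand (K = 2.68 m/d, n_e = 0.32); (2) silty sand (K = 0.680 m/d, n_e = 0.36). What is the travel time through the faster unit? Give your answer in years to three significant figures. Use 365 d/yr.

Unit 1 (fine sand): v = 2.68×0.012/0.32 = 0.1005 m/d, t = 389/0.1005 = 3871 d
Unit 2 (silty sand): v = 0.680×0.012/0.36 = 0.02267 m/d, t = 389/0.02267 = 17160 d
Faster: 3871 d / 365 = 10.6 yr

10.6 years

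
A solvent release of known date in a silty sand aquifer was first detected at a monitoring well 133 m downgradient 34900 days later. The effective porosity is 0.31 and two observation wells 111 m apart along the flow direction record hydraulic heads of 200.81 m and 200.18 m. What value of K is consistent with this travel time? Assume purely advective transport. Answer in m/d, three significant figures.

0.208 m/d

Hydraulic gradient i = (200.81 − 200.18) / 111 = 0.63 / 111 = 0.005676
v = L / t = 133 / 34900 = 0.003811 m/d
K = v · n / i = 0.003811 × 0.31 / 0.005676 = 0.208 m/d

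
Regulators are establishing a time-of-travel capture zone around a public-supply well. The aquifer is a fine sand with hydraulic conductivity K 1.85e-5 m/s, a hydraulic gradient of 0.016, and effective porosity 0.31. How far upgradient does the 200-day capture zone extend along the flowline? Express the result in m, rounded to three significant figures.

K = 1.85e-5 m/s × 86400 s/d = 1.598 m/d
Specific discharge q = 1.598 × 0.016 = 0.02557 m/d
v = Ki/n = 1.598·0.016/0.31 = 0.08250 m/d
L = v × T = 0.08250 × 200 = 16.50 m

16.5 m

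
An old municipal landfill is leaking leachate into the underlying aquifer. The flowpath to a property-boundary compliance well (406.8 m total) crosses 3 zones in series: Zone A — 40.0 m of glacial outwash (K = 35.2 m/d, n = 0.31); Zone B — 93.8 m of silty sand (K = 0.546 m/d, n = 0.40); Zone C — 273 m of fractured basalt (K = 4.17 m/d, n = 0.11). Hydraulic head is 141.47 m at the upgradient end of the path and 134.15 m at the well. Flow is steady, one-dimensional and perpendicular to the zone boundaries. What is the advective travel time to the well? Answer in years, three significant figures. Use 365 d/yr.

Total head drop ΔH = 141.47 − 134.15 = 7.32 m
Steady 1-D flow in series ⇒ the Darcy flux q is identical in every zone and the zone head losses add (resistances L/K in series).
Σ(L/K) = 40.0/35.2 + 93.8/0.546 + 273/4.17 = 1.136 + 171.8 + 65.47 = 238.4 d
q = ΔH / Σ(L/K) = 7.32 / 238.4 = 0.03070 m/d (same in every zone)
Zone A: v = q/n = 0.03070/0.31 = 0.09905 m/d → t_A = 40.0/0.09905 = 403.8 d
Zone B: v = q/n = 0.03070/0.40 = 0.07676 m/d → t_B = 93.8/0.07676 = 1222 d
Zone C: v = q/n = 0.03070/0.11 = 0.2791 m/d → t_C = 273/0.2791 = 978.0 d
Total t = 403.8 + 1222 + 978.0 = 2604 d
   = 2604 / 365 = 7.13 yr

7.13 years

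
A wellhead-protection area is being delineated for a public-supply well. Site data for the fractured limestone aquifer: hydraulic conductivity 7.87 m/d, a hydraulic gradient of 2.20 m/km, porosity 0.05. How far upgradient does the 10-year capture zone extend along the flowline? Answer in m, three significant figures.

1260 m

Specific discharge q = 7.87 × 0.0022 = 0.01731 m/d
Seepage velocity v = q / n = 0.01731 / 0.05 = 0.3463 m/d
T = 10 yr × 365 = 3650 d
L = v × T = 0.3463 × 3650 = 1264 m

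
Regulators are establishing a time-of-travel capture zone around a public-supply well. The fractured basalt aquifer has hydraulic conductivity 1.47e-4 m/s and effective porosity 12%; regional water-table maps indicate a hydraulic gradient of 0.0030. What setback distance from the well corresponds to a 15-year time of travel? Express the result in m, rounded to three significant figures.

K = 1.47e-4 m/s × 86400 s/d = 12.70 m/d
q = Ki = 12.70 × 0.0030 = 0.03810 m/d
v_s = q/n_e = 0.03810/0.12 = 0.3175 m/d
T = 15 yr × 365 = 5475 d
L = v × T = 0.3175 × 5475 = 1738 m

1740 m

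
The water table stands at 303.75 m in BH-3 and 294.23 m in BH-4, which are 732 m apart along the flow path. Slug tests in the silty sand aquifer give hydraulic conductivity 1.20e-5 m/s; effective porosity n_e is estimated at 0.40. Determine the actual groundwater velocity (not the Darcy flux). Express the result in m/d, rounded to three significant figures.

Hydraulic gradient i = (303.75 − 294.23) / 732 = 9.52 / 732 = 0.01301
K = 1.20e-5 m/s × 86400 s/d = 1.037 m/d
q = Ki = 1.037 × 0.01301 = 0.01348 m/d
v = Ki/n = 1.037·0.01301/0.40 = 0.03371 m/d

0.0337 m/d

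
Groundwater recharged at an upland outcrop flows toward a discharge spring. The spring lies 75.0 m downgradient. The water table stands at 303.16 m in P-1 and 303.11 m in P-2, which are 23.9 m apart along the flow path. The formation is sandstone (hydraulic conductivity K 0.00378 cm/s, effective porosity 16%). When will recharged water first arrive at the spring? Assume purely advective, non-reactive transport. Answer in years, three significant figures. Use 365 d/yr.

Hydraulic gradient i = (303.16 − 303.11) / 23.9 = 0.05 / 23.9 = 0.002092
K = 0.00378 cm/s × 864 = 3.266 m/d
q = Ki = 3.266 × 0.002092 = 0.006832 m/d
v = Ki/n = 3.266·0.002092/0.16 = 0.04270 m/d
t = L / v = 75.0 / 0.04270 = 1756 d
   = 1756 / 365 = 4.81 yr

4.81 years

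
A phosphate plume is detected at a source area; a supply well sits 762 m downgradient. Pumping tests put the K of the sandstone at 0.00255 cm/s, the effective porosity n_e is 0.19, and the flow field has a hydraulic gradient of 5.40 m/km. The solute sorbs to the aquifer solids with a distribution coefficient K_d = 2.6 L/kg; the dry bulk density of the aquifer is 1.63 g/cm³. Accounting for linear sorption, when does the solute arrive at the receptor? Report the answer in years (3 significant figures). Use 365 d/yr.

K = 0.00255 cm/s × 864 = 2.203 m/d
Specific discharge q = 2.203 × 0.0054 = 0.01190 m/d
v_s = q/n_e = 0.01190/0.19 = 0.06262 m/d
Retardation R = 1 + ρ_b·K_d/n = 1 + 1.63×2.6/0.19 = 23.31
Contaminant velocity v_c = v/R = 0.06262/23.31 = 0.002687 m/d
t = L/v_c = 762/0.002687 = 283600 d
   = 283600/365 = 777 yr

777 years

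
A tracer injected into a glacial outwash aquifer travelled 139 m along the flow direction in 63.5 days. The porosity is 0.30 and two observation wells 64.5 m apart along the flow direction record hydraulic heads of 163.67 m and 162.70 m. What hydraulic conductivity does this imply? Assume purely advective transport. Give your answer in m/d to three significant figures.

Hydraulic gradient i = (163.67 − 162.70) / 64.5 = 0.97 / 64.5 = 0.01504
v = L / t = 139 / 63.5 = 2.189 m/d
K = v · n / i = 2.189 × 0.30 / 0.01504 = 43.7 m/d

43.7 m/d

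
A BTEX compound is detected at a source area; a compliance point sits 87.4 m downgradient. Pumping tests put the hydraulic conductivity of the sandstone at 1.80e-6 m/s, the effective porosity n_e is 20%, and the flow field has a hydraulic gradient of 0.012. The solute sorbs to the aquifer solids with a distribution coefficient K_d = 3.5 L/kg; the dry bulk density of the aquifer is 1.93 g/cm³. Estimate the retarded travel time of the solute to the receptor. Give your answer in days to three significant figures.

326000 days

K = 1.80e-6 m/s × 86400 s/d = 0.1555 m/d
q = Ki = 0.1555 × 0.012 = 0.001866 m/d
v = Ki/n = 0.1555·0.012/0.20 = 0.009331 m/d
Retardation R = 1 + ρ_b·K_d/n = 1 + 1.93×3.5/0.20 = 34.78
Contaminant velocity v_c = v/R = 0.009331/34.78 = 2.683e-4 m/d
t = L/v_c = 87.4/2.683e-4 = 325700 d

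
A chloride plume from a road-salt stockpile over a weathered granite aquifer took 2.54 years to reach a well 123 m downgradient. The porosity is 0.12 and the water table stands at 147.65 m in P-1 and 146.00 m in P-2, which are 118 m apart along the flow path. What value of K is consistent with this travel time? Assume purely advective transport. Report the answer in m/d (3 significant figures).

Hydraulic gradient i = (147.65 − 146.00) / 118 = 1.65 / 118 = 0.01398
t = 2.54 years = 927.1 d
v = L / t = 123 / 927.1 = 0.1327 m/d
K = v · n / i = 0.1327 × 0.12 / 0.01398 = 1.14 m/d

1.14 m/d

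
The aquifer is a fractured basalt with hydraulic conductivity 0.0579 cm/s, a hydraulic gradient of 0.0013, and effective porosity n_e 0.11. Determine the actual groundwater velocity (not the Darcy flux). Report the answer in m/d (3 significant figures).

0.591 m/d

K = 0.0579 cm/s × 864 = 50.03 m/d
Darcy flux q = K·i = 50.03 × 0.0013 = 0.06503 m/d
v = Ki/n = 50.03·0.0013/0.11 = 0.5912 m/d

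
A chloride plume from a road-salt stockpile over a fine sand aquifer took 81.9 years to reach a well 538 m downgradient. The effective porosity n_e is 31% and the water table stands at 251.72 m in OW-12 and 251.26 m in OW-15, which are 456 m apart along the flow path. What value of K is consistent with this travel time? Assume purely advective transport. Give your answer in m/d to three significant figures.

Hydraulic gradient i = (251.72 − 251.26) / 456 = 0.46 / 456 = 0.001009
t = 81.9 years = 29890 d
v = L / t = 538 / 29890 = 0.01800 m/d
K = v · n / i = 0.01800 × 0.31 / 0.001009 = 5.53 m/d

5.53 m/d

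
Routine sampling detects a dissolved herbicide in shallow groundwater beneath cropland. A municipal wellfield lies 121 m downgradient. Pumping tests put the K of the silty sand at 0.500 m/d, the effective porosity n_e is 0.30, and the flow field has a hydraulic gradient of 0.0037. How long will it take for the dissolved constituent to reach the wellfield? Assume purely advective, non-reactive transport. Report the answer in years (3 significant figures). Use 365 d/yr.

53.8 years

q = Ki = 0.500 × 0.0037 = 0.001850 m/d
Average linear velocity = 0.001850 / 0.30 = 0.006167 m/d
t = L / v = 121 / 0.006167 = 19620 d
   = 19620 / 365 = 53.8 yr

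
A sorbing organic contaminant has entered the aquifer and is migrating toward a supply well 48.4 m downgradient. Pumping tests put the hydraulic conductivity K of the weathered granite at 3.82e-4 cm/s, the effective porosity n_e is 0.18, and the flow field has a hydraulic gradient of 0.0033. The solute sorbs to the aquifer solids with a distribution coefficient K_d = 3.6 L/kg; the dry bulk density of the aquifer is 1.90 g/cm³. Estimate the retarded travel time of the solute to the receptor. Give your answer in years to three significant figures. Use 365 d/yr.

K = 3.82e-4 cm/s × 864 = 0.3300 m/d
q = Ki = 0.3300 × 0.0033 = 0.001089 m/d
Seepage velocity v = q / n = 0.001089 / 0.18 = 0.006051 m/d
Retardation R = 1 + ρ_b·K_d/n = 1 + 1.90×3.6/0.18 = 39.00
Contaminant velocity v_c = v/R = 0.006051/39.00 = 1.552e-4 m/d
t = L/v_c = 48.4/1.552e-4 = 312000 d
   = 312000/365 = 855 yr

855 years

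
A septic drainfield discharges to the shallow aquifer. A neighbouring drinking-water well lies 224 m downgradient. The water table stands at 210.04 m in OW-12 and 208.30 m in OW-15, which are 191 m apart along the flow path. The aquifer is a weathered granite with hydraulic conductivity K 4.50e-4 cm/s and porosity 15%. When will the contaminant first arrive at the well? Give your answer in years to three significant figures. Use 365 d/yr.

Hydraulic gradient i = (210.04 − 208.30) / 191 = 1.74 / 191 = 0.009110
K = 4.50e-4 cm/s × 864 = 0.3888 m/d
q = Ki = 0.3888 × 0.009110 = 0.003542 m/d
Seepage velocity v = q / n = 0.003542 / 0.15 = 0.02361 m/d
t = L / v = 224 / 0.02361 = 9486 d
   = 9486 / 365 = 26.0 yr

26.0 years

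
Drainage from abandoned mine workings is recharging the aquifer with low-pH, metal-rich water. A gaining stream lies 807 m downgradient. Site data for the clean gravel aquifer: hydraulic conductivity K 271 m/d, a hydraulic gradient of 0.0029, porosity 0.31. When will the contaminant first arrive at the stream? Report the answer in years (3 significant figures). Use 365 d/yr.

q = Ki = 271 × 0.0029 = 0.7859 m/d
Average linear velocity = 0.7859 / 0.31 = 2.535 m/d
t = L / v = 807 / 2.535 = 318.3 d
   = 318.3 / 365 = 0.872 yr

0.872 years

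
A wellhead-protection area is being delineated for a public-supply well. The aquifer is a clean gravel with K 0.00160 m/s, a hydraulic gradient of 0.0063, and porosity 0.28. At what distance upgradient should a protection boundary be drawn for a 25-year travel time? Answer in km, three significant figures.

28.4 km

K = 0.00160 m/s × 86400 s/d = 138.2 m/d
Specific discharge q = 138.2 × 0.0063 = 0.8709 m/d
v = Ki/n = 138.2·0.0063/0.28 = 3.110 m/d
T = 25 yr × 365 = 9125 d
L = v × T = 3.110 × 9125 = 28380 m
   = 28.4 km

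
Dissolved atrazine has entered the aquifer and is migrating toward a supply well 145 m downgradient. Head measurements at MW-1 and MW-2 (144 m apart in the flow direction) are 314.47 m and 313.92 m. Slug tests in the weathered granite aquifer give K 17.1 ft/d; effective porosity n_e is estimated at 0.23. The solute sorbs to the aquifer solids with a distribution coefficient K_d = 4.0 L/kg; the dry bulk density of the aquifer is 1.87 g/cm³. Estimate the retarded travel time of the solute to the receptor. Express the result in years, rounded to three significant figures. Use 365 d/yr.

Hydraulic gradient i = (314.47 − 313.92) / 144 = 0.55 / 144 = 0.003819
K = 17.1 ft/d × 0.3048 = 5.212 m/d
Specific discharge q = 5.212 × 0.003819 = 0.01991 m/d
v = Ki/n = 5.212·0.003819/0.23 = 0.08655 m/d
Retardation R = 1 + ρ_b·K_d/n = 1 + 1.87×4.0/0.23 = 33.52
Contaminant velocity v_c = v/R = 0.08655/33.52 = 0.002582 m/d
t = L/v_c = 145/0.002582 = 56160 d
   = 56160/365 = 154 yr

154 years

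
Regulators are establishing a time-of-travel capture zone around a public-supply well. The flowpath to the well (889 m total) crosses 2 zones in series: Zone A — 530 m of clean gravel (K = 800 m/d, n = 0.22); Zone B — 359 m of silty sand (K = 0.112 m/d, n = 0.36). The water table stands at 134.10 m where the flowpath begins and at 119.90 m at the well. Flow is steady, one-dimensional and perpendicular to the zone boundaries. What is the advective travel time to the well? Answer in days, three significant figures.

Total head drop ΔH = 134.10 − 119.90 = 14.20 m
Continuity: the same q passes through each zone, so ΔH = q·Σ(L_j/K_j) — the zones act as resistances in series.
Σ(L/K) = 530/800 + 359/0.112 = 0.6625 + 3205 = 3206 d
q = ΔH / Σ(L/K) = 14.20 / 3206 = 0.004429 m/d (same in every zone)
Zone A: v = q/n = 0.004429/0.22 = 0.02013 m/d → t_A = 530/0.02013 = 26330 d
Zone B: v = q/n = 0.004429/0.36 = 0.01230 m/d → t_B = 359/0.01230 = 29180 d
Total t = 26330 + 29180 = 55500 d

55500 days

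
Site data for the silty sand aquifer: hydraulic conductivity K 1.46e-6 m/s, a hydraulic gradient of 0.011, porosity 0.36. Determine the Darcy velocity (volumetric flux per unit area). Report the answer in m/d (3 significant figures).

K = 1.46e-6 m/s × 86400 s/d = 0.1261 m/d
q = Ki = 0.1261 × 0.011 = 0.001388 m/d

0.00139 m/d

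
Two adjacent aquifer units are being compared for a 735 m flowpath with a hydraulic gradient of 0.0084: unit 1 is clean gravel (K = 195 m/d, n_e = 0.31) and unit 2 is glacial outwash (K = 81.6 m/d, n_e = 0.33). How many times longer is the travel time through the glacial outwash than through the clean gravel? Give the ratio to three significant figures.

Unit 1 (clean gravel): v = 195×0.0084/0.31 = 5.284 m/d, t = 735/5.284 = 139.1 d
Unit 2 (glacial outwash): v = 81.6×0.0084/0.33 = 2.077 m/d, t = 735/2.077 = 353.9 d
t(glacial outwash) / t(clean gravel) = 353.9/139.1 = 2.54

2.54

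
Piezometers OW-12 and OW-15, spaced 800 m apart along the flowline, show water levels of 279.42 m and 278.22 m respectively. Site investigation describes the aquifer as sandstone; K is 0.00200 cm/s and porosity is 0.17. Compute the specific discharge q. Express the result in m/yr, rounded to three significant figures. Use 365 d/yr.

0.946 m/yr

Hydraulic gradient i = (279.42 − 278.22) / 800 = 1.20 / 800 = 0.001500
K = 0.00200 cm/s × 864 = 1.728 m/d
q = Ki = 1.728 × 0.001500 = 0.002592 m/d
   = 0.002592 × 365 = 0.946 m/yr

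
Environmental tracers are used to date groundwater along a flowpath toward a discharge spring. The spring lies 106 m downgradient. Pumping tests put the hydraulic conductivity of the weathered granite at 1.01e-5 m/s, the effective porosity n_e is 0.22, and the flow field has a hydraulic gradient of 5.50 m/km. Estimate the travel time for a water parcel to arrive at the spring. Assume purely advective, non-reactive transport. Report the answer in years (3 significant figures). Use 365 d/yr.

13.3 years

K = 1.01e-5 m/s × 86400 s/d = 0.8726 m/d
q = Ki = 0.8726 × 0.0055 = 0.004800 m/d
v = Ki/n = 0.8726·0.0055/0.22 = 0.02182 m/d
t = L / v = 106 / 0.02182 = 4859 d
   = 4859 / 365 = 13.3 yr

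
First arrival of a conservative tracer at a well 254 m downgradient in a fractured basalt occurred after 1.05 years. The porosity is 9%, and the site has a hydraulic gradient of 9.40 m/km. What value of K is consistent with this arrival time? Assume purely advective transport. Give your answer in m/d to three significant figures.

t = 1.05 years = 383.3 d
v = L / t = 254 / 383.3 = 0.6628 m/d
K = v · n / i = 0.6628 × 0.09 / 0.0094 = 6.35 m/d

6.35 m/d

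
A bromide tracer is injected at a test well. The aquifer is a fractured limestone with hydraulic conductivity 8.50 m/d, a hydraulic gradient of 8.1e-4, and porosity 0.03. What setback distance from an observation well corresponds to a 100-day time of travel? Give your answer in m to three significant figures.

23.0 m

q = Ki = 8.50 × 8.1e-4 = 0.006885 m/d
Seepage velocity v = q / n = 0.006885 / 0.03 = 0.2295 m/d
L = v × T = 0.2295 × 100 = 22.95 m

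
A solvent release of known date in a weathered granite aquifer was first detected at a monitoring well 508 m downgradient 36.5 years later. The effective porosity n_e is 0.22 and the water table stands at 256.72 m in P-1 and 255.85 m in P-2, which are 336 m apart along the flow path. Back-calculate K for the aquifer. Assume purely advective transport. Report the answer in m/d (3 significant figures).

Hydraulic gradient i = (256.72 − 255.85) / 336 = 0.87 / 336 = 0.002589
t = 36.5 years = 13320 d
v = L / t = 508 / 13320 = 0.03813 m/d
K = v · n / i = 0.03813 × 0.22 / 0.002589 = 3.24 m/d

3.24 m/d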